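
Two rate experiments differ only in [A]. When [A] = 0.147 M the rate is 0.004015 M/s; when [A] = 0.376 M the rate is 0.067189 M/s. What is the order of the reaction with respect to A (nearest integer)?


Rate is proportional to [A]^n, so rate2/rate1 = ([A]2/[A]1)^n. Take logs to solve for n.
rate2/rate1 = 0.067189 / 0.004015 = 16.7345
[A]2/[A]1 = 0.376 / 0.147 = 2.5578
n = ln(16.7345) / ln(2.5578) = 3.0
Nearest integer order:

3


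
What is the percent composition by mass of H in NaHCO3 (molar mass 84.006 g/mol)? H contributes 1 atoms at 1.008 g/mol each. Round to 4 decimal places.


pct = 100 * (n_elem * M_elem) / M_total
mass_contribution = 1 * 1.008 = 1.008 g/mol
pct = 100 * 1.008 / 84.006
pct = 1.19991429 %, rounded to 4 dp:

1.1999 %


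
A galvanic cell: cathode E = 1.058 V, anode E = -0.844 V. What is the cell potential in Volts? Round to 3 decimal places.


Standard cell potential: E_cell = E_cathode - E_anode.
E_cell = 1.058 - (-0.844)
E_cell = 1.902 V, rounded to 3 dp:

1.902 V


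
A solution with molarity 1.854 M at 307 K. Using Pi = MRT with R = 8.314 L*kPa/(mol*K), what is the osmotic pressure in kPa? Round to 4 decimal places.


Osmotic pressure (van't Hoff): Pi = M*R*T.
RT = 8.314 * 307 = 2552.398
Pi = 1.854 * 2552.398
Pi = 4732.145892 kPa, rounded to 4 dp:

4732.1459 kPa


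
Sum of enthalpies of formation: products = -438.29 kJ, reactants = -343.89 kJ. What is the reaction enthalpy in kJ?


dH_rxn = sum(dH_f products) - sum(dH_f reactants)
dH_rxn = -438.29 - (-343.89)
dH_rxn = -94.4 kJ:

-94.40 kJ


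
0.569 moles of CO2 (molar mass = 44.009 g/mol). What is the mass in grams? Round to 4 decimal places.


mass = n * M
mass = 0.569 * 44.009
mass = 25.041121 g, rounded to 4 dp:

25.0411 g


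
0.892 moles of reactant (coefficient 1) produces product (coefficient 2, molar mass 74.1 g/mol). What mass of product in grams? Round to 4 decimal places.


Use the coefficient ratio to convert reactant moles to product moles, then multiply by the product's molar mass.
moles_P = moles_R * (coeff_P / coeff_R) = 0.892 * (2/1) = 1.784
mass_P = moles_P * M_P = 1.784 * 74.1
mass_P = 132.1944 g, rounded to 4 dp:

132.1944 g


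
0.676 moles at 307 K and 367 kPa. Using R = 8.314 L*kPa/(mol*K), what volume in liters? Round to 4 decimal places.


PV = nRT, solve for V = nRT / P.
nRT = 0.676 * 8.314 * 307 = 1725.421
V = 1725.421 / 367
V = 4.70141962 L, rounded to 4 dp:

4.7014 L


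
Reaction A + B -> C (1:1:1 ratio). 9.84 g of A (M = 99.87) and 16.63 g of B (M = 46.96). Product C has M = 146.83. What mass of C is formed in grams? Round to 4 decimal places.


Find moles of each reactant; the smaller value is the limiting reagent in a 1:1:1 reaction, so moles_C equals moles of the limiter.
n_A = mass_A / M_A = 9.84 / 99.87 = 0.098528 mol
n_B = mass_B / M_B = 16.63 / 46.96 = 0.354131 mol
Limiting reagent: A (smaller), n_limiting = 0.098528 mol
mass_C = n_limiting * M_C = 0.098528 * 146.83
mass_C = 14.46686624 g, rounded to 4 dp:

14.4669 g


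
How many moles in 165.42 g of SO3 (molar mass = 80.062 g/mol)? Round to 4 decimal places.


n = mass / M
n = 165.42 / 80.062
n = 2.06614873 mol, rounded to 4 dp:

2.0661 mol


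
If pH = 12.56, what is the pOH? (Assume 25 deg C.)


At 25 deg C, pH + pOH = 14.
pOH = 14 - pH = 14 - 12.56
pOH = 1.44:

1.44


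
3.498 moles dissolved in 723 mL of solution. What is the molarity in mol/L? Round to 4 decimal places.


Convert volume to liters: V_L = V_mL / 1000.
V_L = 723 / 1000 = 0.723 L
M = n / V_L = 3.498 / 0.723
M = 4.83817427 mol/L, rounded to 4 dp:

4.8382 mol/L


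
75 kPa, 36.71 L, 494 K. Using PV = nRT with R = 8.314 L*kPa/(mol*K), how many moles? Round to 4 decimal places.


PV = nRT, solve for n = PV / (RT).
PV = 75 * 36.71 = 2753.25
RT = 8.314 * 494 = 4107.116
n = 2753.25 / 4107.116
n = 0.67036091 mol, rounded to 4 dp:

0.6704 mol


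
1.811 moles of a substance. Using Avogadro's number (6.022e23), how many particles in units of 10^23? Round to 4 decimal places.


N = n * NA, then divide by 1e23 for the requested units.
N / 1e23 = n * 6.022
N / 1e23 = 1.811 * 6.022
N / 1e23 = 10.905842, rounded to 4 dp:

10.9058


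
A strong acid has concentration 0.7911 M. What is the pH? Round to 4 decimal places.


A strong acid dissociates completely, so [H+] equals the given concentration.
pH = -log10([H+]) = -log10(0.7911)
pH = 0.10176862, rounded to 4 dp:

0.1018


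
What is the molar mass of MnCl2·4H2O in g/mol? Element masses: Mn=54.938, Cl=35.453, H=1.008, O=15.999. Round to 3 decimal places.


M = sum(count * atomic_mass) over atoms.
M = 1*54.938 + 2*35.453 + 8*1.008 + 4*15.999
M = 54.938 + 70.906 + 8.064 + 63.996
M = 197.904 g/mol, rounded to 3 dp:

197.904 g/mol


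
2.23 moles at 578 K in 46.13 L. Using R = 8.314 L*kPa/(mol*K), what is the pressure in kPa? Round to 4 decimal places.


PV = nRT, solve for P = nRT / V.
nRT = 2.23 * 8.314 * 578 = 10716.2472
P = 10716.2472 / 46.13
P = 232.30538045 kPa, rounded to 4 dp:

232.3054 kPa


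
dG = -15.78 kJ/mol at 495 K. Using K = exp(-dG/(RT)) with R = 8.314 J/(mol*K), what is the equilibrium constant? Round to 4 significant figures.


dG is in kJ/mol; multiply by 1000 to match R in J/(mol*K).
RT = 8.314 * 495 = 4115.43 J/mol
exponent = -dG*1000 / (RT) = -(-15.78*1000) / 4115.43 = 3.83435024
K = exp(3.83435024)
K = 46.263358, rounded to 4 significant figures:

46.26


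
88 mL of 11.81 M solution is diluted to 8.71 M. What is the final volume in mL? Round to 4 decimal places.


Dilution: M1*V1 = M2*V2, solve for V2.
V2 = M1*V1 / M2
V2 = 11.81 * 88 / 8.71
V2 = 1039.28 / 8.71
V2 = 119.32032147 mL, rounded to 4 dp:

119.3203 mL


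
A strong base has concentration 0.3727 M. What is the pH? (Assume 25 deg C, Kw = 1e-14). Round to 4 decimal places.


A strong base dissociates completely, so [OH-] equals the given concentration.
pOH = -log10([OH-]) = -log10(0.3727) = 0.428641
pH = 14 - pOH = 14 - 0.428641
pH = 13.571359, rounded to 4 dp:

13.5714


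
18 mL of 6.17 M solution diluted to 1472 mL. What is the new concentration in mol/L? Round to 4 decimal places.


Dilution: M1*V1 = M2*V2, solve for M2.
M2 = M1*V1 / V2
M2 = 6.17 * 18 / 1472
M2 = 111.06 / 1472
M2 = 0.07544837 mol/L, rounded to 4 dp:

0.0754 mol/L


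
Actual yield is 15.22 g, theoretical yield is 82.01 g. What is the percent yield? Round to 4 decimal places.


% yield = 100 * actual / theoretical
% yield = 100 * 15.22 / 82.01
% yield = 18.55871235 %, rounded to 4 dp:

18.5587 %


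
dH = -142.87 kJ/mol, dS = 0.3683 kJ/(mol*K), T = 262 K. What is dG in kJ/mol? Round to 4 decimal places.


Gibbs: dG = dH - T*dS (consistent units, dS already in kJ/(mol*K)).
T*dS = 262 * 0.3683 = 96.4946
dG = -142.87 - (96.4946)
dG = -239.3646 kJ/mol, rounded to 4 dp:

-239.3646 kJ/mol


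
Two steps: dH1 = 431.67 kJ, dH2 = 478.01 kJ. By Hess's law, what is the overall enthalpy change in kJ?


Hess's law: enthalpy is a state function, so add the step enthalpies.
dH_total = dH1 + dH2 = 431.67 + (478.01)
dH_total = 909.68 kJ:

909.68 kJ


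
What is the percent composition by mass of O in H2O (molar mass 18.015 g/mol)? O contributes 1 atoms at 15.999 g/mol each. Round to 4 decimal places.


pct = 100 * (n_elem * M_elem) / M_total
mass_contribution = 1 * 15.999 = 15.999 g/mol
pct = 100 * 15.999 / 18.015
pct = 88.80932556 %, rounded to 4 dp:

88.8093 %


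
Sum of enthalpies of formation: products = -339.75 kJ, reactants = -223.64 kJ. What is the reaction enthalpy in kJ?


dH_rxn = sum(dH_f products) - sum(dH_f reactants)
dH_rxn = -339.75 - (-223.64)
dH_rxn = -116.11 kJ:

-116.11 kJ


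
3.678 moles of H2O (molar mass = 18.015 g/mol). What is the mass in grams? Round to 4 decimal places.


mass = n * M
mass = 3.678 * 18.015
mass = 66.25917 g, rounded to 4 dp:

66.2592 g


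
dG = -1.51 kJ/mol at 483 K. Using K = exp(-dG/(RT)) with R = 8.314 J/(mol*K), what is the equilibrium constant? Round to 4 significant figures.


dG is in kJ/mol; multiply by 1000 to match R in J/(mol*K).
RT = 8.314 * 483 = 4015.662 J/mol
exponent = -dG*1000 / (RT) = -(-1.51*1000) / 4015.662 = 0.37602766
K = exp(0.37602766)
K = 1.4564874, rounded to 4 significant figures:

1.456


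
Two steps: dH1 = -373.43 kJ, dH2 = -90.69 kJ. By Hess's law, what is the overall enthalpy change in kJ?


Hess's law: enthalpy is a state function, so add the step enthalpies.
dH_total = dH1 + dH2 = -373.43 + (-90.69)
dH_total = -464.12 kJ:

-464.12 kJ


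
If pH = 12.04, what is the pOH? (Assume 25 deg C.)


At 25 deg C, pH + pOH = 14.
pOH = 14 - pH = 14 - 12.04
pOH = 1.96:

1.96


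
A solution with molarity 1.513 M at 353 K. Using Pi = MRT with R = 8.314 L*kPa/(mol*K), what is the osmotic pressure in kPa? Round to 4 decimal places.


Osmotic pressure (van't Hoff): Pi = M*R*T.
RT = 8.314 * 353 = 2934.842
Pi = 1.513 * 2934.842
Pi = 4440.415946 kPa, rounded to 4 dp:

4440.4159 kPa


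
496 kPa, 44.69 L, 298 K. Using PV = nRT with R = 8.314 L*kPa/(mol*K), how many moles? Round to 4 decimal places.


PV = nRT, solve for n = PV / (RT).
PV = 496 * 44.69 = 22166.24
RT = 8.314 * 298 = 2477.572
n = 22166.24 / 2477.572
n = 8.94675917 mol, rounded to 4 dp:

8.9468 mol


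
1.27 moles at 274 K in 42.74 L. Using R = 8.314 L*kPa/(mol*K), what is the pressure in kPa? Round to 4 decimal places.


PV = nRT, solve for P = nRT / V.
nRT = 1.27 * 8.314 * 274 = 2893.1057
P = 2893.1057 / 42.74
P = 67.69082124 kPa, rounded to 4 dp:

67.6908 kPa


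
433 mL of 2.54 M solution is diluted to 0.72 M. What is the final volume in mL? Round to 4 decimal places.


Dilution: M1*V1 = M2*V2, solve for V2.
V2 = M1*V1 / M2
V2 = 2.54 * 433 / 0.72
V2 = 1099.82 / 0.72
V2 = 1527.52777778 mL, rounded to 4 dp:

1527.5278 mL


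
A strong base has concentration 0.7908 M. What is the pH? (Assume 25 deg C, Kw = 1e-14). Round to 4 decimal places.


A strong base dissociates completely, so [OH-] equals the given concentration.
pOH = -log10([OH-]) = -log10(0.7908) = 0.101933
pH = 14 - pOH = 14 - 0.101933
pH = 13.898067, rounded to 4 dp:

13.8981


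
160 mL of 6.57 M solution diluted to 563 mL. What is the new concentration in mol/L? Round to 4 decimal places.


Dilution: M1*V1 = M2*V2, solve for M2.
M2 = M1*V1 / V2
M2 = 6.57 * 160 / 563
M2 = 1051.2 / 563
M2 = 1.86714032 mol/L, rounded to 4 dp:

1.8671 mol/L


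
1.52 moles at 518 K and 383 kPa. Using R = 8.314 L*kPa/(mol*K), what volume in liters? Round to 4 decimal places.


PV = nRT, solve for V = nRT / P.
nRT = 1.52 * 8.314 * 518 = 6546.111
V = 6546.111 / 383
V = 17.09167363 L, rounded to 4 dp:

17.0917 L


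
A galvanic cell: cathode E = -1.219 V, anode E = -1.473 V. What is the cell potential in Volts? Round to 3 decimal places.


Standard cell potential: E_cell = E_cathode - E_anode.
E_cell = -1.219 - (-1.473)
E_cell = 0.254 V, rounded to 3 dp:

0.254 V


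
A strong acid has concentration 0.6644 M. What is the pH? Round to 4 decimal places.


A strong acid dissociates completely, so [H+] equals the given concentration.
pH = -log10([H+]) = -log10(0.6644)
pH = 0.17757038, rounded to 4 dp:

0.1776


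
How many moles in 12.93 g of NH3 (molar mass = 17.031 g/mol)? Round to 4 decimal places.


n = mass / M
n = 12.93 / 17.031
n = 0.7592038 mol, rounded to 4 dp:

0.7592 mol


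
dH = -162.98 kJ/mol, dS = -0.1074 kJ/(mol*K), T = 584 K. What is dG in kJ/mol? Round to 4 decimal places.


Gibbs: dG = dH - T*dS (consistent units, dS already in kJ/(mol*K)).
T*dS = 584 * -0.1074 = -62.7216
dG = -162.98 - (-62.7216)
dG = -100.2584 kJ/mol, rounded to 4 dp:

-100.2584 kJ/mol


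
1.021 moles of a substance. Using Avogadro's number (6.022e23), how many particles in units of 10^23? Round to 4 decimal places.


N = n * NA, then divide by 1e23 for the requested units.
N / 1e23 = n * 6.022
N / 1e23 = 1.021 * 6.022
N / 1e23 = 6.148462, rounded to 4 dp:

6.1485


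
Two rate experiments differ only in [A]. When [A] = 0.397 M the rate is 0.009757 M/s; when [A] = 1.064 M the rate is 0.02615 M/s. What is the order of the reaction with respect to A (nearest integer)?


Rate is proportional to [A]^n, so rate2/rate1 = ([A]2/[A]1)^n. Take logs to solve for n.
rate2/rate1 = 0.02615 / 0.009757 = 2.6801
[A]2/[A]1 = 1.064 / 0.397 = 2.6801
n = ln(2.6801) / ln(2.6801) = 1.0
Nearest integer order:

1


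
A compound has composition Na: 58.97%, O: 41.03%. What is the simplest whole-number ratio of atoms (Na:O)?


Assume 100 g of compound, divide each mass% by atomic mass to get moles, then normalize by the smallest to get a raw atom ratio.
Moles per 100 g: Na: 58.97/22.99 = 2.565, O: 41.03/15.999 = 2.5645
Raw ratio (divide by min = 2.5645): Na: 1.0, O: 1.0
Multiply by 1 to clear fractions: Na: 1.0 ~= 1, O: 1.0 ~= 1
Reduce by GCD to get the simplest whole-number ratio:

1:1


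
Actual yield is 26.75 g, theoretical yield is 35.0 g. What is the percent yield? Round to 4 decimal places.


% yield = 100 * actual / theoretical
% yield = 100 * 26.75 / 35.0
% yield = 76.42857143 %, rounded to 4 dp:

76.4286 %


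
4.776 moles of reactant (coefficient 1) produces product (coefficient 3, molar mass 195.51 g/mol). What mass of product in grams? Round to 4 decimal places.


Use the coefficient ratio to convert reactant moles to product moles, then multiply by the product's molar mass.
moles_P = moles_R * (coeff_P / coeff_R) = 4.776 * (3/1) = 14.328
mass_P = moles_P * M_P = 14.328 * 195.51
mass_P = 2801.26728 g, rounded to 4 dp:

2801.2673 g


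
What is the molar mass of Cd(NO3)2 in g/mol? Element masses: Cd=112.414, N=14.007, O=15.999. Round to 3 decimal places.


M = sum(count * atomic_mass) over atoms.
M = 1*112.414 + 2*14.007 + 6*15.999
M = 112.414 + 28.014 + 95.994
M = 236.422 g/mol, rounded to 3 dp:

236.422 g/mol


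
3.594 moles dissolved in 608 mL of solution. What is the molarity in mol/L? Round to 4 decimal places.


Convert volume to liters: V_L = V_mL / 1000.
V_L = 608 / 1000 = 0.608 L
M = n / V_L = 3.594 / 0.608
M = 5.91118421 mol/L, rounded to 4 dp:

5.9112 mol/L


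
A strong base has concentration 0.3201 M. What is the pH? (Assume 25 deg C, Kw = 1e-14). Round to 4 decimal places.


A strong base dissociates completely, so [OH-] equals the given concentration.
pOH = -log10([OH-]) = -log10(0.3201) = 0.494714
pH = 14 - pOH = 14 - 0.494714
pH = 13.505286, rounded to 4 dp:

13.5053


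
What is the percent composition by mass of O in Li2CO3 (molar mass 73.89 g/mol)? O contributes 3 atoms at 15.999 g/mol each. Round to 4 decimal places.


pct = 100 * (n_elem * M_elem) / M_total
mass_contribution = 3 * 15.999 = 47.997 g/mol
pct = 100 * 47.997 / 73.89
pct = 64.95736906 %, rounded to 4 dp:

64.9574 %


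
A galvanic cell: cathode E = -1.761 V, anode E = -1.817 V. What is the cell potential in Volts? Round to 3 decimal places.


Standard cell potential: E_cell = E_cathode - E_anode.
E_cell = -1.761 - (-1.817)
E_cell = 0.056 V, rounded to 3 dp:

0.056 V


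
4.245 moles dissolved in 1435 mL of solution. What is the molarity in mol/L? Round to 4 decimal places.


Convert volume to liters: V_L = V_mL / 1000.
V_L = 1435 / 1000 = 1.435 L
M = n / V_L = 4.245 / 1.435
M = 2.95818815 mol/L, rounded to 4 dp:

2.9582 mol/L


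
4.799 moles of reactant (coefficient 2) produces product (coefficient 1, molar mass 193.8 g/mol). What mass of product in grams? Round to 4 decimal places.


Use the coefficient ratio to convert reactant moles to product moles, then multiply by the product's molar mass.
moles_P = moles_R * (coeff_P / coeff_R) = 4.799 * (1/2) = 2.3995
mass_P = moles_P * M_P = 2.3995 * 193.8
mass_P = 465.0231 g, rounded to 4 dp:

465.0231 g


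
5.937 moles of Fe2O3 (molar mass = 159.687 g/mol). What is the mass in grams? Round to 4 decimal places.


mass = n * M
mass = 5.937 * 159.687
mass = 948.061719 g, rounded to 4 dp:

948.0617 g


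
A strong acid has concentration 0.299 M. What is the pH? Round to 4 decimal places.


A strong acid dissociates completely, so [H+] equals the given concentration.
pH = -log10([H+]) = -log10(0.299)
pH = 0.52432881, rounded to 4 dp:

0.5243


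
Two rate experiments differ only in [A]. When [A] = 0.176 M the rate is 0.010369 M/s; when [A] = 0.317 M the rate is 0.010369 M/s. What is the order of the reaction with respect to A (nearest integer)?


Rate is proportional to [A]^n, so rate2/rate1 = ([A]2/[A]1)^n. Take logs to solve for n.
rate2/rate1 = 0.010369 / 0.010369 = 1.0
[A]2/[A]1 = 0.317 / 0.176 = 1.8011
n = ln(1.0) / ln(1.8011) = 0.0
Nearest integer order:

0


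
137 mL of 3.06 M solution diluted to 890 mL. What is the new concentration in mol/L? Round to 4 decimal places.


Dilution: M1*V1 = M2*V2, solve for M2.
M2 = M1*V1 / V2
M2 = 3.06 * 137 / 890
M2 = 419.22 / 890
M2 = 0.47103371 mol/L, rounded to 4 dp:

0.4710 mol/L


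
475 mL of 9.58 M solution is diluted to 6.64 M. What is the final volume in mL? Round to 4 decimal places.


Dilution: M1*V1 = M2*V2, solve for V2.
V2 = M1*V1 / M2
V2 = 9.58 * 475 / 6.64
V2 = 4550.5 / 6.64
V2 = 685.31626506 mL, rounded to 4 dp:

685.3163 mL


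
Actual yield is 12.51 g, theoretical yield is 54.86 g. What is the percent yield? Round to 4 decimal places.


% yield = 100 * actual / theoretical
% yield = 100 * 12.51 / 54.86
% yield = 22.80349982 %, rounded to 4 dp:

22.8035 %


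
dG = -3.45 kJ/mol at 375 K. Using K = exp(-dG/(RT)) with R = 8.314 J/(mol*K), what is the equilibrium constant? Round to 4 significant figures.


dG is in kJ/mol; multiply by 1000 to match R in J/(mol*K).
RT = 8.314 * 375 = 3117.75 J/mol
exponent = -dG*1000 / (RT) = -(-3.45*1000) / 3117.75 = 1.10656724
K = exp(1.10656724)
K = 3.02396, rounded to 4 significant figures:

3.024


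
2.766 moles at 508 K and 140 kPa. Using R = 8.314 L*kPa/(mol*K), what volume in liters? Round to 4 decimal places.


PV = nRT, solve for V = nRT / P.
nRT = 2.766 * 8.314 * 508 = 11682.2342
V = 11682.2342 / 140
V = 83.44453 L, rounded to 4 dp:

83.4445 L


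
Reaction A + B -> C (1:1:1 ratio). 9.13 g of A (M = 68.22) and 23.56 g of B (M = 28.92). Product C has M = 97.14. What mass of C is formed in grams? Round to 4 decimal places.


Find moles of each reactant; the smaller value is the limiting reagent in a 1:1:1 reaction, so moles_C equals moles of the limiter.
n_A = mass_A / M_A = 9.13 / 68.22 = 0.133832 mol
n_B = mass_B / M_B = 23.56 / 28.92 = 0.814661 mol
Limiting reagent: A (smaller), n_limiting = 0.133832 mol
mass_C = n_limiting * M_C = 0.133832 * 97.14
mass_C = 13.00044048 g, rounded to 4 dp:

13.0004 g


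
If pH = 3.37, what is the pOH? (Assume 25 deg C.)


At 25 deg C, pH + pOH = 14.
pOH = 14 - pH = 14 - 3.37
pOH = 10.63:

10.63


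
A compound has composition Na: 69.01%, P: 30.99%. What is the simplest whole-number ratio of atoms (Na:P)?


Assume 100 g of compound, divide each mass% by atomic mass to get moles, then normalize by the smallest to get a raw atom ratio.
Moles per 100 g: Na: 69.01/22.99 = 3.0017, P: 30.99/30.974 = 1.0005
Raw ratio (divide by min = 1.0005): Na: 3.0, P: 1.0
Multiply by 1 to clear fractions: Na: 3.0 ~= 3, P: 1.0 ~= 1
Reduce by GCD to get the simplest whole-number ratio:

3:1


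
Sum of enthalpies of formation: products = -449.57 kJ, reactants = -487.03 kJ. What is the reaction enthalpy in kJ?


dH_rxn = sum(dH_f products) - sum(dH_f reactants)
dH_rxn = -449.57 - (-487.03)
dH_rxn = 37.46 kJ:

37.46 kJ


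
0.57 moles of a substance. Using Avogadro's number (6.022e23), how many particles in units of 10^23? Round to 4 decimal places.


N = n * NA, then divide by 1e23 for the requested units.
N / 1e23 = n * 6.022
N / 1e23 = 0.57 * 6.022
N / 1e23 = 3.43254, rounded to 4 dp:

3.4325


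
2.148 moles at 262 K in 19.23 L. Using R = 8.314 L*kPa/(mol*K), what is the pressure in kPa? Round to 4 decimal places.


PV = nRT, solve for P = nRT / V.
nRT = 2.148 * 8.314 * 262 = 4678.9197
P = 4678.9197 / 19.23
P = 243.31355694 kPa, rounded to 4 dp:

243.3136 kPa


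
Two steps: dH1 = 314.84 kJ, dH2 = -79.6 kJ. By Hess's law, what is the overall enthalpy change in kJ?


Hess's law: enthalpy is a state function, so add the step enthalpies.
dH_total = dH1 + dH2 = 314.84 + (-79.6)
dH_total = 235.24 kJ:

235.24 kJ


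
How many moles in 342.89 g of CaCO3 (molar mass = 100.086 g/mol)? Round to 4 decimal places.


n = mass / M
n = 342.89 / 100.086
n = 3.42595368 mol, rounded to 4 dp:

3.4260 mol


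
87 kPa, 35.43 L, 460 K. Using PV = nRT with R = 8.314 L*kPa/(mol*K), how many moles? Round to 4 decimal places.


PV = nRT, solve for n = PV / (RT).
PV = 87 * 35.43 = 3082.41
RT = 8.314 * 460 = 3824.44
n = 3082.41 / 3824.44
n = 0.80597682 mol, rounded to 4 dp:

0.8060 mol


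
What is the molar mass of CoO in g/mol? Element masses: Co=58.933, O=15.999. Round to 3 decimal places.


M = sum(count * atomic_mass) over atoms.
M = 1*58.933 + 1*15.999
M = 58.933 + 15.999
M = 74.932 g/mol, rounded to 3 dp:

74.932 g/mol


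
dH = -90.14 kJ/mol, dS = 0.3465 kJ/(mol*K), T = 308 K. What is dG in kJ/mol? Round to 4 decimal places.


Gibbs: dG = dH - T*dS (consistent units, dS already in kJ/(mol*K)).
T*dS = 308 * 0.3465 = 106.722
dG = -90.14 - (106.722)
dG = -196.862 kJ/mol, rounded to 4 dp:

-196.8620 kJ/mol


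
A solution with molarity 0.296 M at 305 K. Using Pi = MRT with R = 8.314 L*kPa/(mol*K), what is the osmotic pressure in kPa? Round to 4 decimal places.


Osmotic pressure (van't Hoff): Pi = M*R*T.
RT = 8.314 * 305 = 2535.77
Pi = 0.296 * 2535.77
Pi = 750.58792 kPa, rounded to 4 dp:

750.5879 kPa


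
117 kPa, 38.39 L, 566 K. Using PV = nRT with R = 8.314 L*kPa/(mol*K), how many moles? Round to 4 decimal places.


PV = nRT, solve for n = PV / (RT).
PV = 117 * 38.39 = 4491.63
RT = 8.314 * 566 = 4705.724
n = 4491.63 / 4705.724
n = 0.95450349 mol, rounded to 4 dp:

0.9545 mol


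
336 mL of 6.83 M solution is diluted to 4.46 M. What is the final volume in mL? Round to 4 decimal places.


Dilution: M1*V1 = M2*V2, solve for V2.
V2 = M1*V1 / M2
V2 = 6.83 * 336 / 4.46
V2 = 2294.88 / 4.46
V2 = 514.5470852 mL, rounded to 4 dp:

514.5471 mL


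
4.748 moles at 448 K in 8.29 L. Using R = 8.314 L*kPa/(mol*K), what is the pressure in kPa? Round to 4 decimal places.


PV = nRT, solve for P = nRT / V.
nRT = 4.748 * 8.314 * 448 = 17684.7427
P = 17684.7427 / 8.29
P = 2133.26208685 kPa, rounded to 4 dp:

2133.2621 kPa


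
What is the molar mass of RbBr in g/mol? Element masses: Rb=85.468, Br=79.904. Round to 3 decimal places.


M = sum(count * atomic_mass) over atoms.
M = 1*85.468 + 1*79.904
M = 85.468 + 79.904
M = 165.372 g/mol, rounded to 3 dp:

165.372 g/mol


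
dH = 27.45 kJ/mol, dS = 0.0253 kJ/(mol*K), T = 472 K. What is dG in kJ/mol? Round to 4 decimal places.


Gibbs: dG = dH - T*dS (consistent units, dS already in kJ/(mol*K)).
T*dS = 472 * 0.0253 = 11.9416
dG = 27.45 - (11.9416)
dG = 15.5084 kJ/mol, rounded to 4 dp:

15.5084 kJ/mol


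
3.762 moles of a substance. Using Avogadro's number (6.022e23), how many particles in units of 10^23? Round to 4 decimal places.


N = n * NA, then divide by 1e23 for the requested units.
N / 1e23 = n * 6.022
N / 1e23 = 3.762 * 6.022
N / 1e23 = 22.654764, rounded to 4 dp:

22.6548


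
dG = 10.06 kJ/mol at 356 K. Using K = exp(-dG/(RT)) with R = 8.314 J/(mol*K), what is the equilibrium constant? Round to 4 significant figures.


dG is in kJ/mol; multiply by 1000 to match R in J/(mol*K).
RT = 8.314 * 356 = 2959.784 J/mol
exponent = -dG*1000 / (RT) = -(10.06*1000) / 2959.784 = -3.39889668
K = exp(-3.39889668)
K = 0.033410112, rounded to 4 significant figures:

0.03341


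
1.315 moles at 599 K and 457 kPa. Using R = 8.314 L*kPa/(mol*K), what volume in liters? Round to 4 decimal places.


PV = nRT, solve for V = nRT / P.
nRT = 1.315 * 8.314 * 599 = 6548.8131
V = 6548.8131 / 457
V = 14.33000678 L, rounded to 4 dp:

14.3300 L


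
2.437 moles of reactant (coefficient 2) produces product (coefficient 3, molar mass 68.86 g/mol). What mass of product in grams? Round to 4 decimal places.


Use the coefficient ratio to convert reactant moles to product moles, then multiply by the product's molar mass.
moles_P = moles_R * (coeff_P / coeff_R) = 2.437 * (3/2) = 3.6555
mass_P = moles_P * M_P = 3.6555 * 68.86
mass_P = 251.71773 g, rounded to 4 dp:

251.7177 g


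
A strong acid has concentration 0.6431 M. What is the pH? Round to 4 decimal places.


A strong acid dissociates completely, so [H+] equals the given concentration.
pH = -log10([H+]) = -log10(0.6431)
pH = 0.19172149, rounded to 4 dp:

0.1917


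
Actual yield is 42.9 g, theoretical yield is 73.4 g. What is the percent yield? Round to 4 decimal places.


% yield = 100 * actual / theoretical
% yield = 100 * 42.9 / 73.4
% yield = 58.44686649 %, rounded to 4 dp:

58.4469 %


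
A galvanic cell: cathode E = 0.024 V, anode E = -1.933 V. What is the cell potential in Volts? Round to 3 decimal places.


Standard cell potential: E_cell = E_cathode - E_anode.
E_cell = 0.024 - (-1.933)
E_cell = 1.957 V, rounded to 3 dp:

1.957 V


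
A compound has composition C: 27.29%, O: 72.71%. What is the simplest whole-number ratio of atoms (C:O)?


Assume 100 g of compound, divide each mass% by atomic mass to get moles, then normalize by the smallest to get a raw atom ratio.
Moles per 100 g: C: 27.29/12.011 = 2.2721, O: 72.71/15.999 = 4.5447
Raw ratio (divide by min = 2.2721): C: 1.0, O: 2.0
Multiply by 1 to clear fractions: C: 1.0 ~= 1, O: 2.0 ~= 2
Reduce by GCD to get the simplest whole-number ratio:

1:2


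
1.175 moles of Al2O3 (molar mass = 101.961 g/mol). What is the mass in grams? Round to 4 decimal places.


mass = n * M
mass = 1.175 * 101.961
mass = 119.804175 g, rounded to 4 dp:

119.8042 g


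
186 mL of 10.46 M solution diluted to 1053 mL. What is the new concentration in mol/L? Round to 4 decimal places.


Dilution: M1*V1 = M2*V2, solve for M2.
M2 = M1*V1 / V2
M2 = 10.46 * 186 / 1053
M2 = 1945.56 / 1053
M2 = 1.84763533 mol/L, rounded to 4 dp:

1.8476 mol/L


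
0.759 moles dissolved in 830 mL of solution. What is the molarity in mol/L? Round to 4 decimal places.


Convert volume to liters: V_L = V_mL / 1000.
V_L = 830 / 1000 = 0.83 L
M = n / V_L = 0.759 / 0.83
M = 0.91445783 mol/L, rounded to 4 dp:

0.9145 mol/L


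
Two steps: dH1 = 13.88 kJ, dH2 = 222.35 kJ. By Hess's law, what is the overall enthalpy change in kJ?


Hess's law: enthalpy is a state function, so add the step enthalpies.
dH_total = dH1 + dH2 = 13.88 + (222.35)
dH_total = 236.23 kJ:

236.23 kJ


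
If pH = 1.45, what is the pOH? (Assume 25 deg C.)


At 25 deg C, pH + pOH = 14.
pOH = 14 - pH = 14 - 1.45
pOH = 12.55:

12.55


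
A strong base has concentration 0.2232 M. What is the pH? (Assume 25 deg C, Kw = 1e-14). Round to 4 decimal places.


A strong base dissociates completely, so [OH-] equals the given concentration.
pOH = -log10([OH-]) = -log10(0.2232) = 0.651306
pH = 14 - pOH = 14 - 0.651306
pH = 13.348694, rounded to 4 dp:

13.3487


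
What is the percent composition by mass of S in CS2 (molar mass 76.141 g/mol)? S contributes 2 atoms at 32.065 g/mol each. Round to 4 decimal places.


pct = 100 * (n_elem * M_elem) / M_total
mass_contribution = 2 * 32.065 = 64.13 g/mol
pct = 100 * 64.13 / 76.141
pct = 84.22531882 %, rounded to 4 dp:

84.2253 %


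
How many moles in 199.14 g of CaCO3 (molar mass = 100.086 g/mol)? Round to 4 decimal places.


n = mass / M
n = 199.14 / 100.086
n = 1.98968887 mol, rounded to 4 dp:

1.9897 mol


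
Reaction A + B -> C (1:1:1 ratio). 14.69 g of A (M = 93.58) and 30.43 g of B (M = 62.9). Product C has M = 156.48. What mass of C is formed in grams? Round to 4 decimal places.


Find moles of each reactant; the smaller value is the limiting reagent in a 1:1:1 reaction, so moles_C equals moles of the limiter.
n_A = mass_A / M_A = 14.69 / 93.58 = 0.156978 mol
n_B = mass_B / M_B = 30.43 / 62.9 = 0.483784 mol
Limiting reagent: A (smaller), n_limiting = 0.156978 mol
mass_C = n_limiting * M_C = 0.156978 * 156.48
mass_C = 24.56391744 g, rounded to 4 dp:

24.5639 g


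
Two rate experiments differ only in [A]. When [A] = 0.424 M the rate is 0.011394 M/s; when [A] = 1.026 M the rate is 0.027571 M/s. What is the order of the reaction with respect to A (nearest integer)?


Rate is proportional to [A]^n, so rate2/rate1 = ([A]2/[A]1)^n. Take logs to solve for n.
rate2/rate1 = 0.027571 / 0.011394 = 2.4198
[A]2/[A]1 = 1.026 / 0.424 = 2.4198
n = ln(2.4198) / ln(2.4198) = 1.0
Nearest integer order:

1


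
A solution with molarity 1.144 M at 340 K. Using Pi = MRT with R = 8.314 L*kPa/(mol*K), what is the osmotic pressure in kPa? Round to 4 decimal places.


Osmotic pressure (van't Hoff): Pi = M*R*T.
RT = 8.314 * 340 = 2826.76
Pi = 1.144 * 2826.76
Pi = 3233.81344 kPa, rounded to 4 dp:

3233.8134 kPa


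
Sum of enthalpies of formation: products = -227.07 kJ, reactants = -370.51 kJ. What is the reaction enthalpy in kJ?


dH_rxn = sum(dH_f products) - sum(dH_f reactants)
dH_rxn = -227.07 - (-370.51)
dH_rxn = 143.44 kJ:

143.44 kJ


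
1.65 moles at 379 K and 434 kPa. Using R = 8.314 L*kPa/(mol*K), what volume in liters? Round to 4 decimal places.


PV = nRT, solve for V = nRT / P.
nRT = 1.65 * 8.314 * 379 = 5199.1599
V = 5199.1599 / 434
V = 11.97963111 L, rounded to 4 dp:

11.9796 L


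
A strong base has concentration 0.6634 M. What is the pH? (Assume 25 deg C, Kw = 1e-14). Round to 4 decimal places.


A strong base dissociates completely, so [OH-] equals the given concentration.
pOH = -log10([OH-]) = -log10(0.6634) = 0.178225
pH = 14 - pOH = 14 - 0.178225
pH = 13.821775, rounded to 4 dp:

13.8218


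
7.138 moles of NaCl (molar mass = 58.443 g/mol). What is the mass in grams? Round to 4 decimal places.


mass = n * M
mass = 7.138 * 58.443
mass = 417.166134 g, rounded to 4 dp:

417.1661 g


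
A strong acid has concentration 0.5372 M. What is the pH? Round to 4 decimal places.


A strong acid dissociates completely, so [H+] equals the given concentration.
pH = -log10([H+]) = -log10(0.5372)
pH = 0.269864, rounded to 4 dp:

0.2699


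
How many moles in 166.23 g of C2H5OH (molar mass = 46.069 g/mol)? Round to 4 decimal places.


n = mass / M
n = 166.23 / 46.069
n = 3.60828323 mol, rounded to 4 dp:

3.6083 mol


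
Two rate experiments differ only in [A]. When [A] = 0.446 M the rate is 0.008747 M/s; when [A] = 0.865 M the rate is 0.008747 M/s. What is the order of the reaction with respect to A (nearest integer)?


Rate is proportional to [A]^n, so rate2/rate1 = ([A]2/[A]1)^n. Take logs to solve for n.
rate2/rate1 = 0.008747 / 0.008747 = 1.0
[A]2/[A]1 = 0.865 / 0.446 = 1.9395
n = ln(1.0) / ln(1.9395) = 0.0
Nearest integer order:

0


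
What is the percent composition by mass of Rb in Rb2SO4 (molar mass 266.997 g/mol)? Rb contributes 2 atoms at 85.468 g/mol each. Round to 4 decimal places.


pct = 100 * (n_elem * M_elem) / M_total
mass_contribution = 2 * 85.468 = 170.936 g/mol
pct = 100 * 170.936 / 266.997
pct = 64.02169313 %, rounded to 4 dp:

64.0217 %


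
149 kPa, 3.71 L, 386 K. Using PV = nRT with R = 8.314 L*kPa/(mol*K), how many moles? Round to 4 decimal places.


PV = nRT, solve for n = PV / (RT).
PV = 149 * 3.71 = 552.79
RT = 8.314 * 386 = 3209.204
n = 552.79 / 3209.204
n = 0.17225144 mol, rounded to 4 dp:

0.1723 mol


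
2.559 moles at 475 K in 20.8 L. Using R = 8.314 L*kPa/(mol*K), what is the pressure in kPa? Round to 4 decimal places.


PV = nRT, solve for P = nRT / V.
nRT = 2.559 * 8.314 * 475 = 10105.8749
P = 10105.8749 / 20.8
P = 485.85937019 kPa, rounded to 4 dp:

485.8594 kPa


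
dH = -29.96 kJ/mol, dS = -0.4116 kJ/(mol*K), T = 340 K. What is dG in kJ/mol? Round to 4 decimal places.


Gibbs: dG = dH - T*dS (consistent units, dS already in kJ/(mol*K)).
T*dS = 340 * -0.4116 = -139.944
dG = -29.96 - (-139.944)
dG = 109.984 kJ/mol, rounded to 4 dp:

109.9840 kJ/mol


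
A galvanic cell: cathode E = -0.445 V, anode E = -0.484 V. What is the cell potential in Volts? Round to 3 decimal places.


Standard cell potential: E_cell = E_cathode - E_anode.
E_cell = -0.445 - (-0.484)
E_cell = 0.039 V, rounded to 3 dp:

0.039 V


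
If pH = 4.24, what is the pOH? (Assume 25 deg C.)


At 25 deg C, pH + pOH = 14.
pOH = 14 - pH = 14 - 4.24
pOH = 9.76:

9.76


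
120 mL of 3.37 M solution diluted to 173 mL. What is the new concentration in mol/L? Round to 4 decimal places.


Dilution: M1*V1 = M2*V2, solve for M2.
M2 = M1*V1 / V2
M2 = 3.37 * 120 / 173
M2 = 404.4 / 173
M2 = 2.33757225 mol/L, rounded to 4 dp:

2.3376 mol/L


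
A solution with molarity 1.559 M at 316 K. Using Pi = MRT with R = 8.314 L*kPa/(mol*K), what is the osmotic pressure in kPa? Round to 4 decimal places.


Osmotic pressure (van't Hoff): Pi = M*R*T.
RT = 8.314 * 316 = 2627.224
Pi = 1.559 * 2627.224
Pi = 4095.842216 kPa, rounded to 4 dp:

4095.8422 kPa


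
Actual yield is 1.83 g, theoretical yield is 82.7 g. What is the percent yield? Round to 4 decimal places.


% yield = 100 * actual / theoretical
% yield = 100 * 1.83 / 82.7
% yield = 2.21281741 %, rounded to 4 dp:

2.2128 %


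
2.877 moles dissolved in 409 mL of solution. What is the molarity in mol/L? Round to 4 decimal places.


Convert volume to liters: V_L = V_mL / 1000.
V_L = 409 / 1000 = 0.409 L
M = n / V_L = 2.877 / 0.409
M = 7.03422983 mol/L, rounded to 4 dp:

7.0342 mol/L


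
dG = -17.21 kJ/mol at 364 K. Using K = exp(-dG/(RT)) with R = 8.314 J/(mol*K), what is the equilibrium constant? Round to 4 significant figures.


dG is in kJ/mol; multiply by 1000 to match R in J/(mol*K).
RT = 8.314 * 364 = 3026.296 J/mol
exponent = -dG*1000 / (RT) = -(-17.21*1000) / 3026.296 = 5.6868198
K = exp(5.6868198)
K = 294.95411, rounded to 4 significant figures:

295.0


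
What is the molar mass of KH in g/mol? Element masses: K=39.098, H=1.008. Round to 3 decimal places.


M = sum(count * atomic_mass) over atoms.
M = 1*39.098 + 1*1.008
M = 39.098 + 1.008
M = 40.106 g/mol, rounded to 3 dp:

40.106 g/mol


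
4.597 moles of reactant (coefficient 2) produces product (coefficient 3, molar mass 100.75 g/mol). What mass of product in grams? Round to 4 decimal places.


Use the coefficient ratio to convert reactant moles to product moles, then multiply by the product's molar mass.
moles_P = moles_R * (coeff_P / coeff_R) = 4.597 * (3/2) = 6.8955
mass_P = moles_P * M_P = 6.8955 * 100.75
mass_P = 694.721625 g, rounded to 4 dp:

694.7216 g


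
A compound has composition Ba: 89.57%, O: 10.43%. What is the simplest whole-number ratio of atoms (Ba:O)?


Assume 100 g of compound, divide each mass% by atomic mass to get moles, then normalize by the smallest to get a raw atom ratio.
Moles per 100 g: Ba: 89.57/137.327 = 0.6522, O: 10.43/15.999 = 0.6519
Raw ratio (divide by min = 0.6519): Ba: 1.0, O: 1.0
Multiply by 1 to clear fractions: Ba: 1.0 ~= 1, O: 1.0 ~= 1
Reduce by GCD to get the simplest whole-number ratio:

1:1


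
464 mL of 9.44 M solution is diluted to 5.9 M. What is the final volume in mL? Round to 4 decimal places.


Dilution: M1*V1 = M2*V2, solve for V2.
V2 = M1*V1 / M2
V2 = 9.44 * 464 / 5.9
V2 = 4380.16 / 5.9
V2 = 742.4 mL, rounded to 4 dp:

742.4000 mL


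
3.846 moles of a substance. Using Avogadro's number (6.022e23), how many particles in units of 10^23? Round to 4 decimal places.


N = n * NA, then divide by 1e23 for the requested units.
N / 1e23 = n * 6.022
N / 1e23 = 3.846 * 6.022
N / 1e23 = 23.160612, rounded to 4 dp:

23.1606


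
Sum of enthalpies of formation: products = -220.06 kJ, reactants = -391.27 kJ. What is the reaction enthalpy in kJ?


dH_rxn = sum(dH_f products) - sum(dH_f reactants)
dH_rxn = -220.06 - (-391.27)
dH_rxn = 171.21 kJ:

171.21 kJ


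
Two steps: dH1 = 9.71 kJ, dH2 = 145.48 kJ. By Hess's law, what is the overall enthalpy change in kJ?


Hess's law: enthalpy is a state function, so add the step enthalpies.
dH_total = dH1 + dH2 = 9.71 + (145.48)
dH_total = 155.19 kJ:

155.19 kJ


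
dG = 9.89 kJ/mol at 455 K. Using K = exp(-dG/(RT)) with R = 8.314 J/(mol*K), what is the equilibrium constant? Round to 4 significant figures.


dG is in kJ/mol; multiply by 1000 to match R in J/(mol*K).
RT = 8.314 * 455 = 3782.87 J/mol
exponent = -dG*1000 / (RT) = -(9.89*1000) / 3782.87 = -2.6144171
K = exp(-2.6144171)
K = 0.073210451, rounded to 4 significant figures:

0.07321


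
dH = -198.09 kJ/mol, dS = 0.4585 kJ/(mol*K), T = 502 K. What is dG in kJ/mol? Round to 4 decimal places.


Gibbs: dG = dH - T*dS (consistent units, dS already in kJ/(mol*K)).
T*dS = 502 * 0.4585 = 230.167
dG = -198.09 - (230.167)
dG = -428.257 kJ/mol, rounded to 4 dp:

-428.2570 kJ/mol


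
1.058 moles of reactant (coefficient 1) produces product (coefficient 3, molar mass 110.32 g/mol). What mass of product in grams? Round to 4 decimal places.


Use the coefficient ratio to convert reactant moles to product moles, then multiply by the product's molar mass.
moles_P = moles_R * (coeff_P / coeff_R) = 1.058 * (3/1) = 3.174
mass_P = moles_P * M_P = 3.174 * 110.32
mass_P = 350.15568 g, rounded to 4 dp:

350.1557 g


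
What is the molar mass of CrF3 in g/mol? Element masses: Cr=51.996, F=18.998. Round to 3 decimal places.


M = sum(count * atomic_mass) over atoms.
M = 1*51.996 + 3*18.998
M = 51.996 + 56.994
M = 108.99 g/mol, rounded to 3 dp:

108.990 g/mol


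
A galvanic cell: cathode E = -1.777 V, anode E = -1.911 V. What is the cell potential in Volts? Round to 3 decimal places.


Standard cell potential: E_cell = E_cathode - E_anode.
E_cell = -1.777 - (-1.911)
E_cell = 0.134 V, rounded to 3 dp:

0.134 V


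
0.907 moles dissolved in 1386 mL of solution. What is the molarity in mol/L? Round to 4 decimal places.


Convert volume to liters: V_L = V_mL / 1000.
V_L = 1386 / 1000 = 1.386 L
M = n / V_L = 0.907 / 1.386
M = 0.65440115 mol/L, rounded to 4 dp:

0.6544 mol/L


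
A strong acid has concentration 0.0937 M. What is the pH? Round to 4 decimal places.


A strong acid dissociates completely, so [H+] equals the given concentration.
pH = -log10([H+]) = -log10(0.0937)
pH = 1.02826041, rounded to 4 dp:

1.0283


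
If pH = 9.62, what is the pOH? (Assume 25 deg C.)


At 25 deg C, pH + pOH = 14.
pOH = 14 - pH = 14 - 9.62
pOH = 4.38:

4.38


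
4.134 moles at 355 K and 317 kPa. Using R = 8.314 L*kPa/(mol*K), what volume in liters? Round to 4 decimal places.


PV = nRT, solve for V = nRT / P.
nRT = 4.134 * 8.314 * 355 = 12201.377
V = 12201.377 / 317
V = 38.49014826 L, rounded to 4 dp:

38.4901 L


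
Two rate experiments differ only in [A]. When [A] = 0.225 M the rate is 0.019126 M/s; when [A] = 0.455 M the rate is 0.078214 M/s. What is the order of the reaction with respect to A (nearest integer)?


Rate is proportional to [A]^n, so rate2/rate1 = ([A]2/[A]1)^n. Take logs to solve for n.
rate2/rate1 = 0.078214 / 0.019126 = 4.0894
[A]2/[A]1 = 0.455 / 0.225 = 2.0222
n = ln(4.0894) / ln(2.0222) = 2.0
Nearest integer order:

2


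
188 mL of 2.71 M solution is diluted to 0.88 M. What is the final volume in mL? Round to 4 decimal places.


Dilution: M1*V1 = M2*V2, solve for V2.
V2 = M1*V1 / M2
V2 = 2.71 * 188 / 0.88
V2 = 509.48 / 0.88
V2 = 578.95454545 mL, rounded to 4 dp:

578.9545 mL


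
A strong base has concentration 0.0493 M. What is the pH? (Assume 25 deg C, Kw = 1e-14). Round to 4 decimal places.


A strong base dissociates completely, so [OH-] equals the given concentration.
pOH = -log10([OH-]) = -log10(0.0493) = 1.307153
pH = 14 - pOH = 14 - 1.307153
pH = 12.692847, rounded to 4 dp:

12.6928


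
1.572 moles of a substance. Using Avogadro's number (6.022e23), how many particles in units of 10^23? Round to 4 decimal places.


N = n * NA, then divide by 1e23 for the requested units.
N / 1e23 = n * 6.022
N / 1e23 = 1.572 * 6.022
N / 1e23 = 9.466584, rounded to 4 dp:

9.4666
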